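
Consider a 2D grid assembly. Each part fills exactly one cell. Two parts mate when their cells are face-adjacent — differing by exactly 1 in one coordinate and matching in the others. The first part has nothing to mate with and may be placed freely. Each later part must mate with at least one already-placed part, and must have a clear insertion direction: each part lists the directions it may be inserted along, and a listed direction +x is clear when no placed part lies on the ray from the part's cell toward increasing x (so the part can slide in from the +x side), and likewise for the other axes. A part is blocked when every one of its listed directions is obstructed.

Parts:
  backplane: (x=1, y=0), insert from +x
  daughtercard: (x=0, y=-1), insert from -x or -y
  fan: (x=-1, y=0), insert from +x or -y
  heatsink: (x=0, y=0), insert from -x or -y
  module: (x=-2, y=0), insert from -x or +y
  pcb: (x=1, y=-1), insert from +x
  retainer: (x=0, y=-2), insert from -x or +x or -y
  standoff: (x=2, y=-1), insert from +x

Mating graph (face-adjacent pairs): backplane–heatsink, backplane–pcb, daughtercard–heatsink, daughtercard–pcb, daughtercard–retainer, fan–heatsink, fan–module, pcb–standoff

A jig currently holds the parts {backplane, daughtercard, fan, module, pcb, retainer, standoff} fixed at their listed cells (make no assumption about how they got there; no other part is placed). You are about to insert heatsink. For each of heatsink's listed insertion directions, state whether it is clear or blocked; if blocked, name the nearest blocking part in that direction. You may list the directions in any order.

-x: blocked by fan; -y: blocked by daughtercard

-x: nearest on ray is fan@(-1, 0) ⇒ blocked
-y: nearest on ray is daughtercard@(0, -1) ⇒ blocked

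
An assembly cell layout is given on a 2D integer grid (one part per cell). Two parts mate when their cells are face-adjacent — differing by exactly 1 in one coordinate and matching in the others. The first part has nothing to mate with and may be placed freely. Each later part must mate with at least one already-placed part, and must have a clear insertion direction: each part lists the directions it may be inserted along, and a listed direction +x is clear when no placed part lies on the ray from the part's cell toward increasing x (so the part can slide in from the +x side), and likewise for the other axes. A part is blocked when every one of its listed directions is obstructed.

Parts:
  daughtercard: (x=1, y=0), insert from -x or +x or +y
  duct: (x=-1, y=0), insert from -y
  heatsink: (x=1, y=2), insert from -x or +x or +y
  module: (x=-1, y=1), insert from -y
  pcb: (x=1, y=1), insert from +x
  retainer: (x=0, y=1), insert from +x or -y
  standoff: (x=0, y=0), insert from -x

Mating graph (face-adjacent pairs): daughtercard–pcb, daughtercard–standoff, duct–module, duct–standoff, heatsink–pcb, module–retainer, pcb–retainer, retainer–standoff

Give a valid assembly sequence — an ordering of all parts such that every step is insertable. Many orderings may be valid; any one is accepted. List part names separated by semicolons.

module; retainer; standoff; duct; daughtercard; pcb; heatsink

1. module@(-1, 1) [-y clear] — {module}
2. retainer@(0, 1) [+x clear] — {module, retainer}
3. standoff@(0, 0) [-x clear] — {module, retainer, standoff}
4. duct@(-1, 0) [-y clear] — {duct, module, retainer, standoff}
5. daughtercard@(1, 0) [+x clear] — {daughtercard, duct, module, retainer, standoff}
6. pcb@(1, 1) [+x clear] — {daughtercard, duct, module, pcb, retainer, standoff}
7. heatsink@(1, 2) [-x clear] — {daughtercard, duct, heatsink, module, pcb, retainer, standoff}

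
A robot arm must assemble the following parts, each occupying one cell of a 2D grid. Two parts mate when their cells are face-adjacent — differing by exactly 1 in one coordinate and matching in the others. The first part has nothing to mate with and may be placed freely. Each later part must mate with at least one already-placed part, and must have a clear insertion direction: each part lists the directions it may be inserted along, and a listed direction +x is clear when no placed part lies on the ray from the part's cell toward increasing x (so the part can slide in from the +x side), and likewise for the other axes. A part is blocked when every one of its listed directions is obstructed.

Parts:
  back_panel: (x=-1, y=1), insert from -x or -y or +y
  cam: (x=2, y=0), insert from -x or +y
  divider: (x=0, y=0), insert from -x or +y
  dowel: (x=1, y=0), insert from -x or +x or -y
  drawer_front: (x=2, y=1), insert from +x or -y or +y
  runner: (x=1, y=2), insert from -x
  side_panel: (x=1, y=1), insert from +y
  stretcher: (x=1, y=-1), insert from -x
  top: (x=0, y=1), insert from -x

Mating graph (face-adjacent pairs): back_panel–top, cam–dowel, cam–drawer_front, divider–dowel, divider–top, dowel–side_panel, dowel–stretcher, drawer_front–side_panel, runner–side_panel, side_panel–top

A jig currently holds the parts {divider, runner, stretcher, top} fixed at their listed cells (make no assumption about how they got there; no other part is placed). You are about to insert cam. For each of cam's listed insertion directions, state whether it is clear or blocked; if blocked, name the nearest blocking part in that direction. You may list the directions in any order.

+y: clear; -x: blocked by divider

-x: nearest on ray is divider@(0, 0) ⇒ blocked
+y: ray from cam(2, 0) has no placed part ⇒ clear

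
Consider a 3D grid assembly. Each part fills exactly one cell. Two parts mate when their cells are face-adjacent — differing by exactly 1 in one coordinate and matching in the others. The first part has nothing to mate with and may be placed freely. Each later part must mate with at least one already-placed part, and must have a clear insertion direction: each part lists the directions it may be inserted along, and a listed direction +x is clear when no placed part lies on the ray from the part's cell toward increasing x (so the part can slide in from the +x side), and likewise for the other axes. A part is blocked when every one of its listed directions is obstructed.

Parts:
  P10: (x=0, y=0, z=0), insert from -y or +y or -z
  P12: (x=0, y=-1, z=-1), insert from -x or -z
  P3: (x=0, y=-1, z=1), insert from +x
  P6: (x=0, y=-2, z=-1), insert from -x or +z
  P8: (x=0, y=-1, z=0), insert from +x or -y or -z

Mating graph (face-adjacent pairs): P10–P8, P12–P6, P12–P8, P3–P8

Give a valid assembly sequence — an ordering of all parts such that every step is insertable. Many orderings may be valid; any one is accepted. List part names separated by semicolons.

1. P10@(0, 0, 0) [-y clear] — {P10}
2. P8@(0, -1, 0) [+x clear] — {P10, P8}
3. P3@(0, -1, 1) [+x clear] — {P10, P3, P8}
4. P12@(0, -1, -1) [-x clear] — {P10, P12, P3, P8}
5. P6@(0, -2, -1) [-x clear] — {P10, P12, P3, P6, P8}

P10; P8; P3; P12; P6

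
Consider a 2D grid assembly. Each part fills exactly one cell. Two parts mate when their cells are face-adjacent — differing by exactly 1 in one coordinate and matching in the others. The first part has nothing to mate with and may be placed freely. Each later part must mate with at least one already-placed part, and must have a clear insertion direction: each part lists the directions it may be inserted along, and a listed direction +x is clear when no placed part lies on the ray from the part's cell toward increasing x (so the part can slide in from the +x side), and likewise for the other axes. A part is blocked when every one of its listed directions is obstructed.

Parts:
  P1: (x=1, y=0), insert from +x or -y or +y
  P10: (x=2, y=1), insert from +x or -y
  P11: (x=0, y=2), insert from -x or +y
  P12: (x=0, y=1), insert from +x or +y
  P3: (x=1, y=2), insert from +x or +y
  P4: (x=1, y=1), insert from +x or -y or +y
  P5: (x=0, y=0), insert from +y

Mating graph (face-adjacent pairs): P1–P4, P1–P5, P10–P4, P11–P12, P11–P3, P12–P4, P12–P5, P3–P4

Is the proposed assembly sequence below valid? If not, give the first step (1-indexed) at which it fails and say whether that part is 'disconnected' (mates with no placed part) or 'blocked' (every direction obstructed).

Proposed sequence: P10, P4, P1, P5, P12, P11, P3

Valid

1. P10@(2, 1) [+x clear] — {P10}
2. P4@(1, 1) [-y clear] — {P10, P4}
3. P1@(1, 0) [+x clear] — {P1, P10, P4}
4. P5@(0, 0) [+y clear] — {P1, P10, P4, P5}
5. P12@(0, 1) [+y clear] — {P1, P10, P12, P4, P5}
6. P11@(0, 2) [-x clear] — {P1, P10, P11, P12, P4, P5}
7. P3@(1, 2) [+x clear] — {P1, P10, P11, P12, P3, P4, P5}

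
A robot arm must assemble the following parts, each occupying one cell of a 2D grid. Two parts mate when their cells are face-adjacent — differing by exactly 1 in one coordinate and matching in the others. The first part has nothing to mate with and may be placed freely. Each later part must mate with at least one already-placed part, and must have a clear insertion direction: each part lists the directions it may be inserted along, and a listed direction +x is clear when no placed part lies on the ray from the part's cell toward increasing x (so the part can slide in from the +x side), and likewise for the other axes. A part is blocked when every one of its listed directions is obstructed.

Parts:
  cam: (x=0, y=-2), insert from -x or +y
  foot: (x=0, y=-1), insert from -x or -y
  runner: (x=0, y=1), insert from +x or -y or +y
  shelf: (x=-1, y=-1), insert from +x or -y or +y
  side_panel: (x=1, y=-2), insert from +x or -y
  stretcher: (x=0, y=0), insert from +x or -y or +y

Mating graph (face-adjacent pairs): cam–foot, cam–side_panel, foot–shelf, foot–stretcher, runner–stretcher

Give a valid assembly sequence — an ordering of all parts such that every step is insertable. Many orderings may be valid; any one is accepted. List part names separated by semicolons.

1. runner@(0, 1) [+x clear] — {runner}
2. stretcher@(0, 0) [+x clear] — {runner, stretcher}
3. foot@(0, -1) [-x clear] — {foot, runner, stretcher}
4. shelf@(-1, -1) [-y clear] — {foot, runner, shelf, stretcher}
5. cam@(0, -2) [-x clear] — {cam, foot, runner, shelf, stretcher}
6. side_panel@(1, -2) [+x clear] — {cam, foot, runner, shelf, side_panel, stretcher}

runner; stretcher; foot; shelf; cam; side_panel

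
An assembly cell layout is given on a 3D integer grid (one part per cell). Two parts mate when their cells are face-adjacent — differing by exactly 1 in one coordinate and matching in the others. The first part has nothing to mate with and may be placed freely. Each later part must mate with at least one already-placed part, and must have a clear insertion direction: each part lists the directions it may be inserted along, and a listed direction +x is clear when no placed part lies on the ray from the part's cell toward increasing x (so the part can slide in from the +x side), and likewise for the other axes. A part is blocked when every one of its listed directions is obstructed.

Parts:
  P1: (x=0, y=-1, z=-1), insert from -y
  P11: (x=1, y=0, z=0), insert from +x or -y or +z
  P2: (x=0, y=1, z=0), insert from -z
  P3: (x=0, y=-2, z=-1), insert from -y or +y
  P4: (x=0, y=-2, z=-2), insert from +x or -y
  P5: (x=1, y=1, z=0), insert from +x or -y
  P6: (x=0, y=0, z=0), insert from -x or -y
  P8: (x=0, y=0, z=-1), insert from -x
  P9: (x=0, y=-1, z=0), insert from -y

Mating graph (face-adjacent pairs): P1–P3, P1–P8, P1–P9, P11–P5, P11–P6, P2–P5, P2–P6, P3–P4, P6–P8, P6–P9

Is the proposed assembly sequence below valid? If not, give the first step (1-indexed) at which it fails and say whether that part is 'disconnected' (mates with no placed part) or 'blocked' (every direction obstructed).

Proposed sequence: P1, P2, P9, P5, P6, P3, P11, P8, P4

1. P1@(0, -1, -1) [-y clear] — {P1}
2. P2@(0, 1, 0) — no placed neighbour ⇒ disconnected

Invalid at step 2 (disconnected)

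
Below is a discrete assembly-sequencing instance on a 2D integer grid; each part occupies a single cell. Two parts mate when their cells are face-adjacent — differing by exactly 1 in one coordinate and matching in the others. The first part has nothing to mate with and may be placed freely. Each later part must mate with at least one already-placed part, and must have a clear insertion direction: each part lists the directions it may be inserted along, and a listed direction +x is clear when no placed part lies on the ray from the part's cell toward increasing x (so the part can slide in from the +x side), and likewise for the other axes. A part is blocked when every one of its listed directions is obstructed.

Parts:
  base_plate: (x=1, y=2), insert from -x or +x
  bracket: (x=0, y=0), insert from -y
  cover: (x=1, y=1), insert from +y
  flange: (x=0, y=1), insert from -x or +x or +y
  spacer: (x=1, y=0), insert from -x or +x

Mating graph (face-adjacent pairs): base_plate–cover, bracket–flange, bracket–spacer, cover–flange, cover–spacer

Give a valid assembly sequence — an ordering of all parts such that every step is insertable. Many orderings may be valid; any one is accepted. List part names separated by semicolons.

1. flange@(0, 1) [-x clear] — {flange}
2. bracket@(0, 0) [-y clear] — {bracket, flange}
3. spacer@(1, 0) [+x clear] — {bracket, flange, spacer}
4. cover@(1, 1) [+y clear] — {bracket, cover, flange, spacer}
5. base_plate@(1, 2) [-x clear] — {base_plate, bracket, cover, flange, spacer}

flange; bracket; spacer; cover; base_plate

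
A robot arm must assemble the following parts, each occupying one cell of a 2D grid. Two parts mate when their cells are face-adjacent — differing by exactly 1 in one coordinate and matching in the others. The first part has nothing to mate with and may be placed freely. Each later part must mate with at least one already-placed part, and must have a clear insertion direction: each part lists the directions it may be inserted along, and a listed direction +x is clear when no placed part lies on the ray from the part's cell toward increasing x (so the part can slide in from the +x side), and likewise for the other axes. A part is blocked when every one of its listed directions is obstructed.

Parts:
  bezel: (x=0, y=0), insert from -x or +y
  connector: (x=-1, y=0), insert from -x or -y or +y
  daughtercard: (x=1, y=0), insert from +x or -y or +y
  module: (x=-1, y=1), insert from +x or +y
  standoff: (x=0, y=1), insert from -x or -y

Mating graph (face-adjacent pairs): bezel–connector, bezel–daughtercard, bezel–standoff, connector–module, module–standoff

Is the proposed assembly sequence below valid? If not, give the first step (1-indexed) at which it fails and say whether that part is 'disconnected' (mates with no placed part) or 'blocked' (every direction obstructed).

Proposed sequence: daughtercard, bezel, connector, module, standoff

Invalid at step 5 (blocked)

1. daughtercard@(1, 0) [+x clear] — {daughtercard}
2. bezel@(0, 0) [-x clear] — {bezel, daughtercard}
3. connector@(-1, 0) [-x clear] — {bezel, connector, daughtercard}
4. module@(-1, 1) [+x clear] — {bezel, connector, daughtercard, module}
5. standoff@(0, 1) — -x/-y all obstructed ⇒ blocked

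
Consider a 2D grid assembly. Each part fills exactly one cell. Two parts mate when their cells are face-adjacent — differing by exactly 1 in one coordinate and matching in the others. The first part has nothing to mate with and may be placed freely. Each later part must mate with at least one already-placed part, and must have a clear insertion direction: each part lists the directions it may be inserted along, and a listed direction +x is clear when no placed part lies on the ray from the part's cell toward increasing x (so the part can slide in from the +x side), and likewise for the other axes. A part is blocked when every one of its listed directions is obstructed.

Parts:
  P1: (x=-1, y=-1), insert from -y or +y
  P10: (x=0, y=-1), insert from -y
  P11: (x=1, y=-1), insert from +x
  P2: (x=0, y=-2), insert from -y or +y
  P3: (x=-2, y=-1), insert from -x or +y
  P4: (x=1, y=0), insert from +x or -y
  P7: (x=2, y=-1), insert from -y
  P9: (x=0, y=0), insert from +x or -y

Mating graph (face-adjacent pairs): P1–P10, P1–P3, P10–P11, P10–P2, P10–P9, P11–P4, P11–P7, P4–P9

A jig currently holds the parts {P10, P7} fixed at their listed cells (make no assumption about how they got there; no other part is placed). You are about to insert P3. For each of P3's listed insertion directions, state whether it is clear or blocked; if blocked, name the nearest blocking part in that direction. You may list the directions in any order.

+y: clear; -x: clear

-x: ray from P3(-2, -1) has no placed part ⇒ clear
+y: ray from P3(-2, -1) has no placed part ⇒ clear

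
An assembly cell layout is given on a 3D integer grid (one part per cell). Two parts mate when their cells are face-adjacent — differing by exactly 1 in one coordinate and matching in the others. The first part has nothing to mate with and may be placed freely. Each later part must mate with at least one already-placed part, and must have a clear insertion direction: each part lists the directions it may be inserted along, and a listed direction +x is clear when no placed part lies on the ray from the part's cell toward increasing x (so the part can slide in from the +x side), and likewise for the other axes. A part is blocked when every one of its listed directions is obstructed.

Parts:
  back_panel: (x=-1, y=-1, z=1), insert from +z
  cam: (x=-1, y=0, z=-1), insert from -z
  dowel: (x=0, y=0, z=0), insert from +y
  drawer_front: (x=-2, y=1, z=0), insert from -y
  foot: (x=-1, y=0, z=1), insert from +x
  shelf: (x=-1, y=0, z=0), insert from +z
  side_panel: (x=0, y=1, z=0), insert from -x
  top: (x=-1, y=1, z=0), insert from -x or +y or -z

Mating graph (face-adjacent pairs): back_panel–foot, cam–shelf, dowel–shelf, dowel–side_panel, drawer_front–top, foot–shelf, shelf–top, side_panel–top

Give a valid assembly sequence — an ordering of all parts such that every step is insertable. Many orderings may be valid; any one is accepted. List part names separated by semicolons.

1. dowel@(0, 0, 0) [+y clear] — {dowel}
2. shelf@(-1, 0, 0) [+z clear] — {dowel, shelf}
3. foot@(-1, 0, 1) [+x clear] — {dowel, foot, shelf}
4. cam@(-1, 0, -1) [-z clear] — {cam, dowel, foot, shelf}
5. back_panel@(-1, -1, 1) [+z clear] — {back_panel, cam, dowel, foot, shelf}
6. side_panel@(0, 1, 0) [-x clear] — {back_panel, cam, dowel, foot, shelf, side_panel}
7. top@(-1, 1, 0) [-x clear] — {back_panel, cam, dowel, foot, shelf, side_panel, top}
8. drawer_front@(-2, 1, 0) [-y clear] — {back_panel, cam, dowel, drawer_front, foot, shelf, side_panel, top}

dowel; shelf; foot; cam; back_panel; side_panel; top; drawer_front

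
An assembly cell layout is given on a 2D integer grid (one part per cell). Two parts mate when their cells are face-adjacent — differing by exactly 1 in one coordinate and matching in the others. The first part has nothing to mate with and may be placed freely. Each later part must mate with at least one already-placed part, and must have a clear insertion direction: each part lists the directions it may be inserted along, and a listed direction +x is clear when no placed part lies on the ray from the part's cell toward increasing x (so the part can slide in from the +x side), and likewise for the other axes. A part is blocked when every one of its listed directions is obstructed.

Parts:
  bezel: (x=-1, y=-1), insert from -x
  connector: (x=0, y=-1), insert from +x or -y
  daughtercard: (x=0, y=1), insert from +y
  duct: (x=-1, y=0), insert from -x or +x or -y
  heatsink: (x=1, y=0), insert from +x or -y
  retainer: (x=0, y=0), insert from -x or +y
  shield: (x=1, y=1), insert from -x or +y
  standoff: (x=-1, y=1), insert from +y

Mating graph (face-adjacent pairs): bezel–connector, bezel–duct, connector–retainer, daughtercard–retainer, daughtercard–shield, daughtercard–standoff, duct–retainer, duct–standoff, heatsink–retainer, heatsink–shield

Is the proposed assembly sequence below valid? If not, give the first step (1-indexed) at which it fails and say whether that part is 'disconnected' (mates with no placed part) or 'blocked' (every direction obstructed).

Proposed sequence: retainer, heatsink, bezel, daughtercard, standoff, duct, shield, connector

1. retainer@(0, 0) [-x clear] — {retainer}
2. heatsink@(1, 0) [+x clear] — {heatsink, retainer}
3. bezel@(-1, -1) — no placed neighbour ⇒ disconnected

Invalid at step 3 (disconnected)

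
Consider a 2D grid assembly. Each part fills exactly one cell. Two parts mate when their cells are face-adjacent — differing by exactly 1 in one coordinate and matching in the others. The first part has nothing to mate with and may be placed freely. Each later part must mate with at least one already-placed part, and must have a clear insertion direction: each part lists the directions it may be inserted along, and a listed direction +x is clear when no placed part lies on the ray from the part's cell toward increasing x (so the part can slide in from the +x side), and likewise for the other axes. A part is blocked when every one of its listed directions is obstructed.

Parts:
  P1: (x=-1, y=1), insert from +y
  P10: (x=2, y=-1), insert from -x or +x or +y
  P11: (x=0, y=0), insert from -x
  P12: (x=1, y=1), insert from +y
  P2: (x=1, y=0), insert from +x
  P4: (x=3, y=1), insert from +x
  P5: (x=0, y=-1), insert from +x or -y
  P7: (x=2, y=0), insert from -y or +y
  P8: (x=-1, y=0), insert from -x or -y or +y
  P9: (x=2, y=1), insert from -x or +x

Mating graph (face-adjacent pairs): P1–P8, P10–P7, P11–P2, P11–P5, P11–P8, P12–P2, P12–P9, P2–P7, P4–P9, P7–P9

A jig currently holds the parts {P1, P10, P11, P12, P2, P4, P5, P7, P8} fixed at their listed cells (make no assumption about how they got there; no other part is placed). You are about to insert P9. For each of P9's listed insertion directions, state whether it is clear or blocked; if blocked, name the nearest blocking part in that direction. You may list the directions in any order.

-x: nearest on ray is P12@(1, 1) ⇒ blocked
+x: nearest on ray is P4@(3, 1) ⇒ blocked

+x: blocked by P4; -x: blocked by P12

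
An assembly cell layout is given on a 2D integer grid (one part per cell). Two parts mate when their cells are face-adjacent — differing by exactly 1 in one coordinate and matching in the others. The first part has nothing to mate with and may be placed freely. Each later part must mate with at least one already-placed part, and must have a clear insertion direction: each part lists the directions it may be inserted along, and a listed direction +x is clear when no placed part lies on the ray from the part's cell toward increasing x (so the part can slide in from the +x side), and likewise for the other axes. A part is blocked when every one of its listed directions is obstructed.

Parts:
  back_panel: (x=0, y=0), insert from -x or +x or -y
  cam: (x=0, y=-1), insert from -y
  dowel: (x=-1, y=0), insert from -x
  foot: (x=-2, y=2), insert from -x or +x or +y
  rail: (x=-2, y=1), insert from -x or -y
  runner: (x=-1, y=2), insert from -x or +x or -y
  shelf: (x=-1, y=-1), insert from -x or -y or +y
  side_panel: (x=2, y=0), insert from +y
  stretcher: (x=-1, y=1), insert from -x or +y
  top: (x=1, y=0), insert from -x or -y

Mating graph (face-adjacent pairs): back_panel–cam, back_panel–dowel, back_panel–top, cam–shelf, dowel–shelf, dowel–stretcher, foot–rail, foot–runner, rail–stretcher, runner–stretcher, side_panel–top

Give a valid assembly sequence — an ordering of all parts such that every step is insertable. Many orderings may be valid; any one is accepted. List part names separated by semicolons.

runner; foot; stretcher; rail; dowel; shelf; back_panel; top; cam; side_panel

1. runner@(-1, 2) [-x clear] — {runner}
2. foot@(-2, 2) [-x clear] — {foot, runner}
3. stretcher@(-1, 1) [-x clear] — {foot, runner, stretcher}
4. rail@(-2, 1) [-x clear] — {foot, rail, runner, stretcher}
5. dowel@(-1, 0) [-x clear] — {dowel, foot, rail, runner, stretcher}
6. shelf@(-1, -1) [-x clear] — {dowel, foot, rail, runner, shelf, stretcher}
7. back_panel@(0, 0) [+x clear] — {back_panel, dowel, foot, rail, runner, shelf, stretcher}
8. top@(1, 0) [-y clear] — {back_panel, dowel, foot, rail, runner, shelf, stretcher, top}
9. cam@(0, -1) [-y clear] — {back_panel, cam, dowel, foot, rail, runner, shelf, stretcher, top}
10. side_panel@(2, 0) [+y clear] — {back_panel, cam, dowel, foot, rail, runner, shelf, side_panel, stretcher, top}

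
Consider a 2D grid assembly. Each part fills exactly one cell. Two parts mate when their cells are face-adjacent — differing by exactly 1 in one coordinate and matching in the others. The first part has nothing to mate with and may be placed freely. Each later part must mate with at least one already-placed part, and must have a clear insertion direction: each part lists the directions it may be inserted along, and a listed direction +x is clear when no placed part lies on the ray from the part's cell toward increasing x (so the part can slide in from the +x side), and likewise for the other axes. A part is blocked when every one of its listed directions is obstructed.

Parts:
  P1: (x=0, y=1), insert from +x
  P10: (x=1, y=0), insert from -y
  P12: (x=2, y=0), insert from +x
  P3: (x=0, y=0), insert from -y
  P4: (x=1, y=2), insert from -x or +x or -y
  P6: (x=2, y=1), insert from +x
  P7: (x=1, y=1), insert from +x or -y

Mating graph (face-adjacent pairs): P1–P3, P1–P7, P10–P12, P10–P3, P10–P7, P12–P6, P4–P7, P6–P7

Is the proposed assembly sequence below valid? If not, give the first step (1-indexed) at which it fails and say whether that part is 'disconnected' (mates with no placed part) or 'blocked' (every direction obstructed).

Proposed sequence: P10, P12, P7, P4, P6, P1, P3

1. P10@(1, 0) [-y clear] — {P10}
2. P12@(2, 0) [+x clear] — {P10, P12}
3. P7@(1, 1) [+x clear] — {P10, P12, P7}
4. P4@(1, 2) [-x clear] — {P10, P12, P4, P7}
5. P6@(2, 1) [+x clear] — {P10, P12, P4, P6, P7}
6. P1@(0, 1) — +x all obstructed ⇒ blocked

Invalid at step 6 (blocked)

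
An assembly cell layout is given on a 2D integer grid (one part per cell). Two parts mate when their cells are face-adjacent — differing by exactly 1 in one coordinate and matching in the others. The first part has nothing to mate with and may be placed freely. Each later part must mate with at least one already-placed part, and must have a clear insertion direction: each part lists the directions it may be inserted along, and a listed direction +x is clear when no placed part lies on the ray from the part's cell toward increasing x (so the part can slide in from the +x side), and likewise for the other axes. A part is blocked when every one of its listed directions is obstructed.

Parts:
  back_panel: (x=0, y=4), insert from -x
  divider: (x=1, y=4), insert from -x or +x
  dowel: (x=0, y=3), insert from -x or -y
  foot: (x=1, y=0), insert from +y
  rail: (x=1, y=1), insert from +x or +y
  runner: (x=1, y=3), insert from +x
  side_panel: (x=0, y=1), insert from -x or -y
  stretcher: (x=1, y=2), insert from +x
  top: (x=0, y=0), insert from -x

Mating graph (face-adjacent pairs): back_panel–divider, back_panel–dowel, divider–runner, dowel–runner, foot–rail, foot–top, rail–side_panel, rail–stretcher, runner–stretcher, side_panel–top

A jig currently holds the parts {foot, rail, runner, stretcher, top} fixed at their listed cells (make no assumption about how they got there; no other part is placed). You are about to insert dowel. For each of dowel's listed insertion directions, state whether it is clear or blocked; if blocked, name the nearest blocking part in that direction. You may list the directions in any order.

-x: clear; -y: blocked by top

-x: ray from dowel(0, 3) has no placed part ⇒ clear
-y: nearest on ray is top@(0, 0) ⇒ blocked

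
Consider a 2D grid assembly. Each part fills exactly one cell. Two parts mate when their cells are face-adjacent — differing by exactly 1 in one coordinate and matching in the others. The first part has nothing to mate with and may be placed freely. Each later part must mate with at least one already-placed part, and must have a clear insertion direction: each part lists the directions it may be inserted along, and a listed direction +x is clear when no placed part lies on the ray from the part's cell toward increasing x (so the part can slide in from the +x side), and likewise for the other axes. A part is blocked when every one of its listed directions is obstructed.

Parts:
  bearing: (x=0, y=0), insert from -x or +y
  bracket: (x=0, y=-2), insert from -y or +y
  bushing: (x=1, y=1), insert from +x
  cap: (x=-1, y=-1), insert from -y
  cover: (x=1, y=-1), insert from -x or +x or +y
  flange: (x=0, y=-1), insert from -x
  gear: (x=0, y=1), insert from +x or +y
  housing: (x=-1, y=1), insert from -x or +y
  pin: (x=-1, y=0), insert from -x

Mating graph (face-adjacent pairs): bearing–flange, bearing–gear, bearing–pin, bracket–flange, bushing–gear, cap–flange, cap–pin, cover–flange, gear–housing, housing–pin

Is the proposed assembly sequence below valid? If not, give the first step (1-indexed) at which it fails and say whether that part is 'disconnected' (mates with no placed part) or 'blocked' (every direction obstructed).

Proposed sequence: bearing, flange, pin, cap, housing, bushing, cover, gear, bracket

1. bearing@(0, 0) [-x clear] — {bearing}
2. flange@(0, -1) [-x clear] — {bearing, flange}
3. pin@(-1, 0) [-x clear] — {bearing, flange, pin}
4. cap@(-1, -1) [-y clear] — {bearing, cap, flange, pin}
5. housing@(-1, 1) [-x clear] — {bearing, cap, flange, housing, pin}
6. bushing@(1, 1) — no placed neighbour ⇒ disconnected

Invalid at step 6 (disconnected)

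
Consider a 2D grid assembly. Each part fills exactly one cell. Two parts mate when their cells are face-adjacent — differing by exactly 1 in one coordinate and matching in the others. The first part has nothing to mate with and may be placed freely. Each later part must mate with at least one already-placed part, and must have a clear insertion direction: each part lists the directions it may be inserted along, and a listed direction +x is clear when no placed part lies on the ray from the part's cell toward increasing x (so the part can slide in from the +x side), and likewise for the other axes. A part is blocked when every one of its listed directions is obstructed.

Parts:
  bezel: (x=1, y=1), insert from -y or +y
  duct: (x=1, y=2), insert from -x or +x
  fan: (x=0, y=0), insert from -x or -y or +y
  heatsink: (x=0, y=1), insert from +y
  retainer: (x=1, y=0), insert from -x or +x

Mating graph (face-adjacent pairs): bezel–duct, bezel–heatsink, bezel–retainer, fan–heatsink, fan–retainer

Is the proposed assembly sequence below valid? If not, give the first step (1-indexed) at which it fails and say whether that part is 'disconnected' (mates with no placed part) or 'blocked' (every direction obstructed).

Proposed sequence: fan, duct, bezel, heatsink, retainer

Invalid at step 2 (disconnected)

1. fan@(0, 0) [-x clear] — {fan}
2. duct@(1, 2) — no placed neighbour ⇒ disconnected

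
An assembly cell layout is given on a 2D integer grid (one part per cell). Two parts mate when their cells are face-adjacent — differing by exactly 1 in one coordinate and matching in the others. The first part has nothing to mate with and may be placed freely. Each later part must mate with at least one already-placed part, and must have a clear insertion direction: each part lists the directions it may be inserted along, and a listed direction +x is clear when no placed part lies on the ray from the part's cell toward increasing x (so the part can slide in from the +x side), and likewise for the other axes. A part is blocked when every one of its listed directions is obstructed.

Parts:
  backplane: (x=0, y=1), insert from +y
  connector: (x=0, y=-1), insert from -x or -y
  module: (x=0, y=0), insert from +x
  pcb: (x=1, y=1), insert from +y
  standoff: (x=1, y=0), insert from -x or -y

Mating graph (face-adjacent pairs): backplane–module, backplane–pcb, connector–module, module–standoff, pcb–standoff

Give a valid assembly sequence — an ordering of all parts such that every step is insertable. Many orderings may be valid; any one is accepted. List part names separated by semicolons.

1. module@(0, 0) [+x clear] — {module}
2. connector@(0, -1) [-x clear] — {connector, module}
3. backplane@(0, 1) [+y clear] — {backplane, connector, module}
4. pcb@(1, 1) [+y clear] — {backplane, connector, module, pcb}
5. standoff@(1, 0) [-y clear] — {backplane, connector, module, pcb, standoff}

module; connector; backplane; pcb; standoff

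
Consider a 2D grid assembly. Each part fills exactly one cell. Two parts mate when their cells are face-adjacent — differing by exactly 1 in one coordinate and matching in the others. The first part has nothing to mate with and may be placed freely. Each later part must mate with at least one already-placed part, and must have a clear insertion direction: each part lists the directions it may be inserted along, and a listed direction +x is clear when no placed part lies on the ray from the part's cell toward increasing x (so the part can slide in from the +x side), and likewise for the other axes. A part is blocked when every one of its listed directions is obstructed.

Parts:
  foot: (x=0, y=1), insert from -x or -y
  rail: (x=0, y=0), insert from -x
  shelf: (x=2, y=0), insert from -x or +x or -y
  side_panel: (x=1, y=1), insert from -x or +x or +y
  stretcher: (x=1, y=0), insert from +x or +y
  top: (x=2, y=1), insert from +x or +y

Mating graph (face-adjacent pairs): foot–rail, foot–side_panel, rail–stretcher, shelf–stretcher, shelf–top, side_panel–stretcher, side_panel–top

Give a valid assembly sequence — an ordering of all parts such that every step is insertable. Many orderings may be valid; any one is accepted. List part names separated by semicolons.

side_panel; foot; top; stretcher; shelf; rail

1. side_panel@(1, 1) [-x clear] — {side_panel}
2. foot@(0, 1) [-x clear] — {foot, side_panel}
3. top@(2, 1) [+x clear] — {foot, side_panel, top}
4. stretcher@(1, 0) [+x clear] — {foot, side_panel, stretcher, top}
5. shelf@(2, 0) [+x clear] — {foot, shelf, side_panel, stretcher, top}
6. rail@(0, 0) [-x clear] — {foot, rail, shelf, side_panel, stretcher, top}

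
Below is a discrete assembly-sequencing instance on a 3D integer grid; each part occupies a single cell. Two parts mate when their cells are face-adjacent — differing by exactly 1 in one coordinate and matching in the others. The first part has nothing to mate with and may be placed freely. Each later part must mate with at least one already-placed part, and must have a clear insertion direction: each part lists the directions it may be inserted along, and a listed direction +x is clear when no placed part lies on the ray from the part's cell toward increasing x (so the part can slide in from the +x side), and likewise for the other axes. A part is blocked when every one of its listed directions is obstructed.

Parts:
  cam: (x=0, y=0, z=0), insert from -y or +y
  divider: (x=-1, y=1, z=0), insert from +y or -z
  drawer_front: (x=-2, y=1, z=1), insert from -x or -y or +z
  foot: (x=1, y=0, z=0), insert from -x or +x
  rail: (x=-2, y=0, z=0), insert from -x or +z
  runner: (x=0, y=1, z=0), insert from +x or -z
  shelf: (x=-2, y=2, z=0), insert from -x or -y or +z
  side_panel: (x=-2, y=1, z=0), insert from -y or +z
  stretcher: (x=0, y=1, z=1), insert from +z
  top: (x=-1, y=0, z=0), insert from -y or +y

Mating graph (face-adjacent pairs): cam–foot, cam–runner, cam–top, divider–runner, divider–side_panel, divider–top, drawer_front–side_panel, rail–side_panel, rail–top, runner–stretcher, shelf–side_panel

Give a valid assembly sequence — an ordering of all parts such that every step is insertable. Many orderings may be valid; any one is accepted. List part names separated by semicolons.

1. side_panel@(-2, 1, 0) [-y clear] — {side_panel}
2. rail@(-2, 0, 0) [-x clear] — {rail, side_panel}
3. drawer_front@(-2, 1, 1) [-x clear] — {drawer_front, rail, side_panel}
4. top@(-1, 0, 0) [-y clear] — {drawer_front, rail, side_panel, top}
5. shelf@(-2, 2, 0) [-x clear] — {drawer_front, rail, shelf, side_panel, top}
6. divider@(-1, 1, 0) [+y clear] — {divider, drawer_front, rail, shelf, side_panel, top}
7. runner@(0, 1, 0) [+x clear] — {divider, drawer_front, rail, runner, shelf, side_panel, top}
8. stretcher@(0, 1, 1) [+z clear] — {divider, drawer_front, rail, runner, shelf, side_panel, stretcher, top}
9. cam@(0, 0, 0) [-y clear] — {cam, divider, drawer_front, rail, runner, shelf, side_panel, stretcher, top}
10. foot@(1, 0, 0) [+x clear] — {cam, divider, drawer_front, foot, rail, runner, shelf, side_panel, stretcher, top}

side_panel; rail; drawer_front; top; shelf; divider; runner; stretcher; cam; foot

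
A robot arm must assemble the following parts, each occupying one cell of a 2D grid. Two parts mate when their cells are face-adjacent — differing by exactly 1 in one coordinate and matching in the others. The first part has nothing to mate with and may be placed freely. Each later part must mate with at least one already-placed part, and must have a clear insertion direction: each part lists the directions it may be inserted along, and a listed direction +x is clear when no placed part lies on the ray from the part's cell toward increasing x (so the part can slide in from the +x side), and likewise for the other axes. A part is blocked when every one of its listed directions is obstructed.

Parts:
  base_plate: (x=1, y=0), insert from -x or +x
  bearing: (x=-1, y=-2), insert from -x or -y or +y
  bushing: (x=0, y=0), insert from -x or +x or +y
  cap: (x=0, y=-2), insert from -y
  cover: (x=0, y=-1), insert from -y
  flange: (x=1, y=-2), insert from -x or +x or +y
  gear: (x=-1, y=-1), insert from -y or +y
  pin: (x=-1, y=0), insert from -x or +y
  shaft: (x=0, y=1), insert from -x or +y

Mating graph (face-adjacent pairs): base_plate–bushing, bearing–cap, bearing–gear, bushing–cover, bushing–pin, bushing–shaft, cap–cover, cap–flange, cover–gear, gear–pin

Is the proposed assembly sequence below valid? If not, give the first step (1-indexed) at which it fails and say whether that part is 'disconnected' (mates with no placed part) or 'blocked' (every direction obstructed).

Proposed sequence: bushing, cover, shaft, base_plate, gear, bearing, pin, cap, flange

Valid

1. bushing@(0, 0) [-x clear] — {bushing}
2. cover@(0, -1) [-y clear] — {bushing, cover}
3. shaft@(0, 1) [-x clear] — {bushing, cover, shaft}
4. base_plate@(1, 0) [+x clear] — {base_plate, bushing, cover, shaft}
5. gear@(-1, -1) [-y clear] — {base_plate, bushing, cover, gear, shaft}
6. bearing@(-1, -2) [-x clear] — {base_plate, bearing, bushing, cover, gear, shaft}
7. pin@(-1, 0) [-x clear] — {base_plate, bearing, bushing, cover, gear, pin, shaft}
8. cap@(0, -2) [-y clear] — {base_plate, bearing, bushing, cap, cover, gear, pin, shaft}
9. flange@(1, -2) [+x clear] — {base_plate, bearing, bushing, cap, cover, flange, gear, pin, shaft}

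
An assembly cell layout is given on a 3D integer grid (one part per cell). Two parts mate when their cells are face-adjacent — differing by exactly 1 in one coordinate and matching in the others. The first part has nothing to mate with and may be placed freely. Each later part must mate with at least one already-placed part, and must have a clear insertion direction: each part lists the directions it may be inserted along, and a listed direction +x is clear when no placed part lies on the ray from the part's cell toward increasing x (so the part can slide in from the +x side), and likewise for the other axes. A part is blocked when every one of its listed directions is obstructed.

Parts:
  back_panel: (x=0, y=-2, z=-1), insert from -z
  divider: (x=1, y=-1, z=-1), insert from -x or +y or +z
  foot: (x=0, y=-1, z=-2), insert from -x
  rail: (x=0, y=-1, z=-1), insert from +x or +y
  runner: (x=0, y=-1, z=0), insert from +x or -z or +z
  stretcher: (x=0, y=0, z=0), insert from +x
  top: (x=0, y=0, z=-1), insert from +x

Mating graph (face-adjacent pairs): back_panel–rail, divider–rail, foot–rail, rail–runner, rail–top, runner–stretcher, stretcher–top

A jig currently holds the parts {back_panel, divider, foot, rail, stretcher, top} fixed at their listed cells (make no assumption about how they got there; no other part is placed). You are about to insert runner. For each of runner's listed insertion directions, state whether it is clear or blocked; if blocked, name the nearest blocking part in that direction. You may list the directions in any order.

+x: clear; +z: clear; -z: blocked by rail

+x: ray from runner(0, -1, 0) has no placed part ⇒ clear
-z: nearest on ray is rail@(0, -1, -1) ⇒ blocked
+z: ray from runner(0, -1, 0) has no placed part ⇒ clear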